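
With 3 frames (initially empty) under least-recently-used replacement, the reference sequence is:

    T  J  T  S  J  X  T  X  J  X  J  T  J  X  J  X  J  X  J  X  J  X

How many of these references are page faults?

5

T -> miss, frames [T]
J -> miss, frames [T, J]
T -> hit
S -> miss, frames [J, T, S]
J -> hit
X -> miss, evict T, frames [S, J, X]
T -> miss, evict S, frames [J, X, T]
X -> hit
J -> hit
X -> hit
J -> hit
T -> hit
J -> hit
X -> hit
J -> hit
X -> hit
J -> hit
X -> hit
J -> hit
X -> hit
J -> hit
X -> hit
Page faults: 5.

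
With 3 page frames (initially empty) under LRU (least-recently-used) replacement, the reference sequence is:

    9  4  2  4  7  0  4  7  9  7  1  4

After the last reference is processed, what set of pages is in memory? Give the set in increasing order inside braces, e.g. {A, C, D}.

9 → miss, frames {9}
4 → miss, frames {9,4}
2 → miss, frames {9,4,2}
4 → hit
7 → miss, evict 9, frames {2,4,7}
0 → miss, evict 2, frames {4,7,0}
4 → hit
7 → hit
9 → miss, evict 0, frames {4,7,9}
7 → hit
1 → miss, evict 4, frames {9,7,1}
4 → miss, evict 9, frames {7,1,4}

{1, 4, 7}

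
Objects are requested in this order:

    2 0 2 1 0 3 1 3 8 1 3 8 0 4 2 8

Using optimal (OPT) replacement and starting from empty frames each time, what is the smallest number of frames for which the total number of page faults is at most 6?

5

f=1: 16 faults
f=2: 9 faults
f=3: 8 faults
f=4: 7 faults
f=5: 6 faults
f=6: 6 faults
Smallest f with faults ≤ 6 is 5.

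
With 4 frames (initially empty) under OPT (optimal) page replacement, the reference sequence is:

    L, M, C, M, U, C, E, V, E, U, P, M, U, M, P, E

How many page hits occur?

L: fault, frames [L]
M: fault, frames [L, M]
C: fault, frames [L, M, C]
M: hit
U: fault, frames [L, M, C, U]
C: hit
E: fault, evict C, frames [L, M, U, E]
V: fault, evict L, frames [M, U, E, V]
E: hit
U: hit
P: fault, evict V, frames [M, U, E, P]
M: hit
U: hit
M: hit
P: hit
E: hit
Hits: 9.

9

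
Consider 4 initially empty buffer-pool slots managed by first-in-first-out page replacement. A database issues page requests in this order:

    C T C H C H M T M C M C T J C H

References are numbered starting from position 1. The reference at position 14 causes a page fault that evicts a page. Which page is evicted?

pos 1: C → miss, frames (C)
pos 2: T → miss, frames (C T)
pos 3: C → hit
pos 4: H → miss, frames (C T H)
pos 5: C → hit
pos 6: H → hit
pos 7: M → miss, frames (C T H M)
pos 8: T → hit
pos 9: M → hit
pos 10: C → hit
pos 11: M → hit
pos 12: C → hit
pos 13: T → hit
pos 14: J → miss, evict C, frames (T H M J)
At position 14, page C is evicted.

C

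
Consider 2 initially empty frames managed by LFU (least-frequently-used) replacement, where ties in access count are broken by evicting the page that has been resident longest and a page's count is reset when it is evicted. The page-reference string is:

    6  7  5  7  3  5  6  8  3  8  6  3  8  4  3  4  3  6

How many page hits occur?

6: fault, frames (6)
7: fault, frames (6 7)
5: fault, evict 6, frames (7 5)
7: hit
3: fault, evict 5, frames (7 3)
5: fault, evict 3, frames (7 5)
6: fault, evict 5, frames (7 6)
8: fault, evict 6, frames (7 8)
3: fault, evict 8, frames (7 3)
8: fault, evict 3, frames (7 8)
6: fault, evict 8, frames (7 6)
3: fault, evict 6, frames (7 3)
8: fault, evict 3, frames (7 8)
4: fault, evict 8, frames (7 4)
3: fault, evict 4, frames (7 3)
4: fault, evict 3, frames (7 4)
3: fault, evict 4, frames (7 3)
6: fault, evict 3, frames (7 6)
Hits: 1.

1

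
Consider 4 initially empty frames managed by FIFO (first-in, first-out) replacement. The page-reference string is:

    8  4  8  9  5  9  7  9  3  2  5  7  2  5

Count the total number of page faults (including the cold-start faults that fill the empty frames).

7

8 → miss, frames {8}
4 → miss, frames {8,4}
8 → hit
9 → miss, frames {8,4,9}
5 → miss, frames {8,4,9,5}
9 → hit
7 → miss, evict 8, frames {4,9,5,7}
9 → hit
3 → miss, evict 4, frames {9,5,7,3}
2 → miss, evict 9, frames {5,7,3,2}
5 → hit
7 → hit
2 → hit
5 → hit
Page faults: 7.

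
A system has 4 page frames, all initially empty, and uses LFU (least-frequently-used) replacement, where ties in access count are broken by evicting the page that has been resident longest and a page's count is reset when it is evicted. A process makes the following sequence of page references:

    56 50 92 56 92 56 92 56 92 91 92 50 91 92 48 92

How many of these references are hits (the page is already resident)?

56: fault, frames {56}
50: fault, frames {56,50}
92: fault, frames {56,50,92}
56: hit
92: hit
56: hit
92: hit
56: hit
92: hit
91: fault, frames {56,50,92,91}
92: hit
50: hit
91: hit
92: hit
48: fault, evict 50, frames {56,92,91,48}
92: hit
Hits: 11.

11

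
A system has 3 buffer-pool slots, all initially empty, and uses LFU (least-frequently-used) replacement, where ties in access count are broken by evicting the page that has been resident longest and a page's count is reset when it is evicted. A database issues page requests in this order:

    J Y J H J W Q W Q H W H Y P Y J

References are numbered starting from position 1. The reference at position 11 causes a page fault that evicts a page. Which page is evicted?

pos 1: J → miss, frames {J}
pos 2: Y → miss, frames {J,Y}
pos 3: J → hit
pos 4: H → miss, frames {J,Y,H}
pos 5: J → hit
pos 6: W → miss, evict Y, frames {J,H,W}
pos 7: Q → miss, evict H, frames {J,W,Q}
pos 8: W → hit
pos 9: Q → hit
pos 10: H → miss, evict W, frames {J,Q,H}
pos 11: W → miss, evict H, frames {J,Q,W}
At position 11, page H is evicted.

H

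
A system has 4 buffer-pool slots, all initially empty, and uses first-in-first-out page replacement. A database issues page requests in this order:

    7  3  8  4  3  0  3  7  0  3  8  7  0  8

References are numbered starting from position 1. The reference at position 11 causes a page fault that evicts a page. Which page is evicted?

pos 1: 7 → fault, frames (7)
pos 2: 3 → fault, frames (7 3)
pos 3: 8 → fault, frames (7 3 8)
pos 4: 4 → fault, frames (7 3 8 4)
pos 5: 3 → hit
pos 6: 0 → fault, evict 7, frames (3 8 4 0)
pos 7: 3 → hit
pos 8: 7 → fault, evict 3, frames (8 4 0 7)
pos 9: 0 → hit
pos 10: 3 → fault, evict 8, frames (4 0 7 3)
pos 11: 8 → fault, evict 4, frames (0 7 3 8)
At position 11, page 4 is evicted.

4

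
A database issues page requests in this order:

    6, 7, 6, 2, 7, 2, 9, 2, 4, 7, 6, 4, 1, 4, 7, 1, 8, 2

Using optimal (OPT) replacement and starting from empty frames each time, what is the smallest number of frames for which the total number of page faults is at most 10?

3

f=1: 18 faults
f=2: 11 faults
f=3: 9 faults
f=4: 7 faults
f=5: 7 faults
f=6: 7 faults
f=7: 7 faults
Smallest f with faults ≤ 10 is 3.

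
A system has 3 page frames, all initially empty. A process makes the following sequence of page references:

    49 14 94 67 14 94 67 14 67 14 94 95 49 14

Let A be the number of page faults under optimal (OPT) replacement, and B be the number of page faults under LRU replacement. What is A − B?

Under OPT: F F F F . . . . . . . F F . → 6 faults.
Under LRU: F F F F . . . . . . . F F F → 7 faults.
A − B = 6 − 7 = -1.

-1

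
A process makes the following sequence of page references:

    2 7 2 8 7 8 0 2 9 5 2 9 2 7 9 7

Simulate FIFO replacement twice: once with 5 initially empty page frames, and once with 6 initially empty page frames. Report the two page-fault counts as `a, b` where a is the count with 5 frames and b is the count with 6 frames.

8, 6

5 frames: F F . F . . F . F F F . . F . . → 8 faults.
6 frames: F F . F . . F . F F . . . . . . → 6 faults.
6 < 8: adding a frame reduced faults, as is typical.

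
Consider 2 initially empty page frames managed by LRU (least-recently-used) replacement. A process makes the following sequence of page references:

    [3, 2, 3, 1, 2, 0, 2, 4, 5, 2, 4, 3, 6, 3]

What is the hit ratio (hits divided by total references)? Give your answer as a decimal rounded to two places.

3: miss, frames (3)
2: miss, frames (3 2)
3: hit
1: miss, evict 2, frames (3 1)
2: miss, evict 3, frames (1 2)
0: miss, evict 1, frames (2 0)
2: hit
4: miss, evict 0, frames (2 4)
5: miss, evict 2, frames (4 5)
2: miss, evict 4, frames (5 2)
4: miss, evict 5, frames (2 4)
3: miss, evict 2, frames (4 3)
6: miss, evict 4, frames (3 6)
3: hit
Hits: 3 of 14 references → 3/14 = 0.2143.

0.21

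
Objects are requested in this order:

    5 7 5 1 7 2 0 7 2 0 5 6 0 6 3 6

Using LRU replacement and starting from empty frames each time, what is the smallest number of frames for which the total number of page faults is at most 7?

f=1: 16 faults
f=2: 13 faults
f=3: 8 faults
f=4: 8 faults
f=5: 7 faults
f=6: 7 faults
f=7: 7 faults
Smallest f with faults ≤ 7 is 5.

5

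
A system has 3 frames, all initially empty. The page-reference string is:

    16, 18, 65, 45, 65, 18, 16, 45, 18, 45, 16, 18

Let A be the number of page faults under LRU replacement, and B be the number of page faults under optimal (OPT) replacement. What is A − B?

Under LRU: F F F F . . F F . . . . → 6 faults.
Under OPT: F F F F . . F . . . . . → 5 faults.
A − B = 6 − 5 = 1.

1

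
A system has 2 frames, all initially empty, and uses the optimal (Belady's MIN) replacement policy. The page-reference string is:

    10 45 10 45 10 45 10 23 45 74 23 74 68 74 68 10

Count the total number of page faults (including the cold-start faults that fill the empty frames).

10 -> miss, frames [10]
45 -> miss, frames [10, 45]
10 -> hit
45 -> hit
10 -> hit
45 -> hit
10 -> hit
23 -> miss, evict 10, frames [45, 23]
45 -> hit
74 -> miss, evict 45, frames [23, 74]
23 -> hit
74 -> hit
68 -> miss, evict 23, frames [74, 68]
74 -> hit
68 -> hit
10 -> miss, evict 68, frames [74, 10]
Page faults: 6.

6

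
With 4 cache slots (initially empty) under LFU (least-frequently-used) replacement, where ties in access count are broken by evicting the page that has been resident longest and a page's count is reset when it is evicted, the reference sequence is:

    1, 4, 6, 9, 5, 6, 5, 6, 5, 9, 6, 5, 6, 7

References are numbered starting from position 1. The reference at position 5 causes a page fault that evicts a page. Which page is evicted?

1

pos 1: 1 -> fault, frames {1}
pos 2: 4 -> fault, frames {1,4}
pos 3: 6 -> fault, frames {1,4,6}
pos 4: 9 -> fault, frames {1,4,6,9}
pos 5: 5 -> fault, evict 1, frames {4,6,9,5}
At position 5, page 1 is evicted.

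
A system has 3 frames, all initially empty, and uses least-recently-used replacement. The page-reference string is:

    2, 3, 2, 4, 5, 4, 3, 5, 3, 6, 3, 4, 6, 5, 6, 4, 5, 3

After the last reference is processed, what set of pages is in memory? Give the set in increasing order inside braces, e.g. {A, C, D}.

2 → miss, frames {2}
3 → miss, frames {2,3}
2 → hit
4 → miss, frames {3,2,4}
5 → miss, evict 3, frames {2,4,5}
4 → hit
3 → miss, evict 2, frames {5,4,3}
5 → hit
3 → hit
6 → miss, evict 4, frames {5,3,6}
3 → hit
4 → miss, evict 5, frames {6,3,4}
6 → hit
5 → miss, evict 3, frames {4,6,5}
6 → hit
4 → hit
5 → hit
3 → miss, evict 6, frames {4,5,3}

{3, 4, 5}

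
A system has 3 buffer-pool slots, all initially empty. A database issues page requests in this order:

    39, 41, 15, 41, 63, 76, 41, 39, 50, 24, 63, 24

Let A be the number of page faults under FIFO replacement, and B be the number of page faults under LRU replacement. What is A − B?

Under FIFO: F F F . F F F F F F F . → 10 faults.
Under LRU: F F F . F F . F F F F . → 9 faults.
A − B = 10 − 9 = 1.

1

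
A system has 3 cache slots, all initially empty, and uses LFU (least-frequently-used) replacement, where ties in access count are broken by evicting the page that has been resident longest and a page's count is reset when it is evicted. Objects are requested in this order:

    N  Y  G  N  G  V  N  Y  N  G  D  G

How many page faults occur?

6

N → miss, frames {N}
Y → miss, frames {N,Y}
G → miss, frames {N,Y,G}
N → hit
G → hit
V → miss, evict Y, frames {N,G,V}
N → hit
Y → miss, evict V, frames {N,G,Y}
N → hit
G → hit
D → miss, evict Y, frames {N,G,D}
G → hit
Page faults: 6.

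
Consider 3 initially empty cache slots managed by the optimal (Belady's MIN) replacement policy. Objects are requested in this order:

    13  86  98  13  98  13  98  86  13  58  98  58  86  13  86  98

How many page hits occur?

13 → fault, frames {13}
86 → fault, frames {13,86}
98 → fault, frames {13,86,98}
13 → hit
98 → hit
13 → hit
98 → hit
86 → hit
13 → hit
58 → fault, evict 13, frames {86,98,58}
98 → hit
58 → hit
86 → hit
13 → fault, evict 58, frames {86,98,13}
86 → hit
98 → hit
Hits: 11.

11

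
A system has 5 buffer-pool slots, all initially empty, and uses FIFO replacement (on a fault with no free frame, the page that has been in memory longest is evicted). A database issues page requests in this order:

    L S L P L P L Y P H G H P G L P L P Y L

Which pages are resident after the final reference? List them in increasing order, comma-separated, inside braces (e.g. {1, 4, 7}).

{G, H, L, P, Y}

L → fault, frames [L]
S → fault, frames [L, S]
L → hit
P → fault, frames [L, S, P]
L → hit
P → hit
L → hit
Y → fault, frames [L, S, P, Y]
P → hit
H → fault, frames [L, S, P, Y, H]
G → fault, evict L, frames [S, P, Y, H, G]
H → hit
P → hit
G → hit
L → fault, evict S, frames [P, Y, H, G, L]
P → hit
L → hit
P → hit
Y → hit
L → hit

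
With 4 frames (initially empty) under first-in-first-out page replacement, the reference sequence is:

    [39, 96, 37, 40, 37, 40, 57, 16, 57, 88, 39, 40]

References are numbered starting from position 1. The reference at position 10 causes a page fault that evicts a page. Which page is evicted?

pos 1: 39: miss, frames (39)
pos 2: 96: miss, frames (39 96)
pos 3: 37: miss, frames (39 96 37)
pos 4: 40: miss, frames (39 96 37 40)
pos 5: 37: hit
pos 6: 40: hit
pos 7: 57: miss, evict 39, frames (96 37 40 57)
pos 8: 16: miss, evict 96, frames (37 40 57 16)
pos 9: 57: hit
pos 10: 88: miss, evict 37, frames (40 57 16 88)
At position 10, page 37 is evicted.

37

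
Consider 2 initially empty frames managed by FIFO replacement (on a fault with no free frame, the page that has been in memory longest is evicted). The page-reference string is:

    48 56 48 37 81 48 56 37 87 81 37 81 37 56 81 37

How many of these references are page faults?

13

48: miss, frames [48]
56: miss, frames [48, 56]
48: hit
37: miss, evict 48, frames [56, 37]
81: miss, evict 56, frames [37, 81]
48: miss, evict 37, frames [81, 48]
56: miss, evict 81, frames [48, 56]
37: miss, evict 48, frames [56, 37]
87: miss, evict 56, frames [37, 87]
81: miss, evict 37, frames [87, 81]
37: miss, evict 87, frames [81, 37]
81: hit
37: hit
56: miss, evict 81, frames [37, 56]
81: miss, evict 37, frames [56, 81]
37: miss, evict 56, frames [81, 37]
Page faults: 13.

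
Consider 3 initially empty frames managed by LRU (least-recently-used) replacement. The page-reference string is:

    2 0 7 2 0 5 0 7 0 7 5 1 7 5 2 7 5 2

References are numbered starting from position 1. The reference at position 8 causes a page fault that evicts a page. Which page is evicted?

2

pos 1: 2: fault, frames (2)
pos 2: 0: fault, frames (2 0)
pos 3: 7: fault, frames (2 0 7)
pos 4: 2: hit
pos 5: 0: hit
pos 6: 5: fault, evict 7, frames (2 0 5)
pos 7: 0: hit
pos 8: 7: fault, evict 2, frames (5 0 7)
At position 8, page 2 is evicted.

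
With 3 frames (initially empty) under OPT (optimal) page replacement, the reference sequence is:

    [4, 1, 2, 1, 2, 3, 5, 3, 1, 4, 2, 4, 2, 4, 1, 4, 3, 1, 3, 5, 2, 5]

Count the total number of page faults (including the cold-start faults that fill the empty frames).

4 → fault, frames [4]
1 → fault, frames [4, 1]
2 → fault, frames [4, 1, 2]
1 → hit
2 → hit
3 → fault, evict 2, frames [4, 1, 3]
5 → fault, evict 4, frames [1, 3, 5]
3 → hit
1 → hit
4 → fault, evict 5, frames [1, 3, 4]
2 → fault, evict 3, frames [1, 4, 2]
4 → hit
2 → hit
4 → hit
1 → hit
4 → hit
3 → fault, evict 4, frames [1, 2, 3]
1 → hit
3 → hit
5 → fault, evict 3, frames [1, 2, 5]
2 → hit
5 → hit
Page faults: 9.

9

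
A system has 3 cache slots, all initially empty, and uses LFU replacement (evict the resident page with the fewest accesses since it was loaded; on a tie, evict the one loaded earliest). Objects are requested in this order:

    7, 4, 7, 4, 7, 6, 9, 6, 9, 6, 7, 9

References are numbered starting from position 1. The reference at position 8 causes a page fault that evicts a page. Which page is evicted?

9

pos 1: 7 -> fault, frames [7]
pos 2: 4 -> fault, frames [7, 4]
pos 3: 7 -> hit
pos 4: 4 -> hit
pos 5: 7 -> hit
pos 6: 6 -> fault, frames [7, 4, 6]
pos 7: 9 -> fault, evict 6, frames [7, 4, 9]
pos 8: 6 -> fault, evict 9, frames [7, 4, 6]
At position 8, page 9 is evicted.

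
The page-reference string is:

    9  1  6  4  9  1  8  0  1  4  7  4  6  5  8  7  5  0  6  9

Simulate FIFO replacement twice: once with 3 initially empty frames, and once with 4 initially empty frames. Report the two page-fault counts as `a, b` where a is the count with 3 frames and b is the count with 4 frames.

3 frames: F F F F F F F F . F F . F F F F . F F F → 17 faults.
4 frames: F F F F . . F F F . F F F F F F . F F F → 16 faults.
16 < 17: adding a frame reduced faults, as is typical.

17, 16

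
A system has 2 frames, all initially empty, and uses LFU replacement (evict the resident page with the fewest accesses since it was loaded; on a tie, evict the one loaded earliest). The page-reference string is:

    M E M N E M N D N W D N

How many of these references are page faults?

10

M -> miss, frames (M)
E -> miss, frames (M E)
M -> hit
N -> miss, evict E, frames (M N)
E -> miss, evict N, frames (M E)
M -> hit
N -> miss, evict E, frames (M N)
D -> miss, evict N, frames (M D)
N -> miss, evict D, frames (M N)
W -> miss, evict N, frames (M W)
D -> miss, evict W, frames (M D)
N -> miss, evict D, frames (M N)
Page faults: 10.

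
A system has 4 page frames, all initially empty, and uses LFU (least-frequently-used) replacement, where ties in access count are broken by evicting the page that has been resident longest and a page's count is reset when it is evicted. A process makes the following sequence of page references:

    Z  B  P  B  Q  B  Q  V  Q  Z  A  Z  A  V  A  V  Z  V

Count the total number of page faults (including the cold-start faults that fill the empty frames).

10

Z → miss, frames (Z)
B → miss, frames (Z B)
P → miss, frames (Z B P)
B → hit
Q → miss, frames (Z B P Q)
B → hit
Q → hit
V → miss, evict Z, frames (B P Q V)
Q → hit
Z → miss, evict P, frames (B Q V Z)
A → miss, evict V, frames (B Q Z A)
Z → hit
A → hit
V → miss, evict Z, frames (B Q A V)
A → hit
V → hit
Z → miss, evict V, frames (B Q A Z)
V → miss, evict Z, frames (B Q A V)
Page faults: 10.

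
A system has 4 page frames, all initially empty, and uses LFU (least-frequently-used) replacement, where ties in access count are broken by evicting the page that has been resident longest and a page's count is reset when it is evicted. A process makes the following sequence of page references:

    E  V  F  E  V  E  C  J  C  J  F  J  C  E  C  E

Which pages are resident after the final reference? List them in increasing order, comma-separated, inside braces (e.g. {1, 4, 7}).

{C, E, F, J}

E -> fault, frames [E]
V -> fault, frames [E, V]
F -> fault, frames [E, V, F]
E -> hit
V -> hit
E -> hit
C -> fault, frames [E, V, F, C]
J -> fault, evict F, frames [E, V, C, J]
C -> hit
J -> hit
F -> fault, evict V, frames [E, C, J, F]
J -> hit
C -> hit
E -> hit
C -> hit
E -> hit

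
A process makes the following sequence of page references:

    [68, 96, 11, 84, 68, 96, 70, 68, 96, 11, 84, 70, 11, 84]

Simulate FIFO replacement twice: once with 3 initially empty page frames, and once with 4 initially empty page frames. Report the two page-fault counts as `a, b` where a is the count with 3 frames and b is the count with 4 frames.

3 frames: F F F F F F F . . F F . . . → 9 faults.
4 frames: F F F F . . F F F F F F . . → 10 faults.
10 > 9: adding a frame increased faults — Belady's anomaly.

9, 10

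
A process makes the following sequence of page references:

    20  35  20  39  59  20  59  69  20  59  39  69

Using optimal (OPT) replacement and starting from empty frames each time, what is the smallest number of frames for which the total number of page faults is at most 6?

f=1: 12 faults
f=2: 7 faults
f=3: 6 faults
f=4: 5 faults
f=5: 5 faults
Smallest f with faults ≤ 6 is 3.

3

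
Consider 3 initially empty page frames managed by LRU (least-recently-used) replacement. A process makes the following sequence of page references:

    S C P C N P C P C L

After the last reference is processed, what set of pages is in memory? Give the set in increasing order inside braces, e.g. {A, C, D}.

S -> fault, frames {S}
C -> fault, frames {S,C}
P -> fault, frames {S,C,P}
C -> hit
N -> fault, evict S, frames {P,C,N}
P -> hit
C -> hit
P -> hit
C -> hit
L -> fault, evict N, frames {P,C,L}

{C, L, P}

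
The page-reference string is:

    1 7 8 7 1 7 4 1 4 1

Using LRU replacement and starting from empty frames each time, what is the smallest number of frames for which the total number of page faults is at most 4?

3

f=1: 10 faults
f=2: 6 faults
f=3: 4 faults
f=4: 4 faults
Smallest f with faults ≤ 4 is 3.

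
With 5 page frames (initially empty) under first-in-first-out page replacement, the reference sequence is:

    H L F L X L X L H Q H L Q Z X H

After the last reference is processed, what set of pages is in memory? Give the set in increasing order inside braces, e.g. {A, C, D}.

{F, H, Q, X, Z}

H → fault, frames (H)
L → fault, frames (H L)
F → fault, frames (H L F)
L → hit
X → fault, frames (H L F X)
L → hit
X → hit
L → hit
H → hit
Q → fault, frames (H L F X Q)
H → hit
L → hit
Q → hit
Z → fault, evict H, frames (L F X Q Z)
X → hit
H → fault, evict L, frames (F X Q Z H)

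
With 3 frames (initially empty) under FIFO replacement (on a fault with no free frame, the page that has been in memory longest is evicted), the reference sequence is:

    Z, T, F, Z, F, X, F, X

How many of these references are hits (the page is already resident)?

Z → miss, frames {Z}
T → miss, frames {Z,T}
F → miss, frames {Z,T,F}
Z → hit
F → hit
X → miss, evict Z, frames {T,F,X}
F → hit
X → hit
Hits: 4.

4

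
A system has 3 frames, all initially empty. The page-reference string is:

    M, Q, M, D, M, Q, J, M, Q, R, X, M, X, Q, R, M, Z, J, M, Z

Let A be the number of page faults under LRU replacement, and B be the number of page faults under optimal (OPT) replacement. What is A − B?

Under LRU: F F . F . . F . . F F F . F F F F F . . → 12 faults.
Under OPT: F F . F . . F . . F F . . . F . F F . . → 9 faults.
A − B = 12 − 9 = 3.

3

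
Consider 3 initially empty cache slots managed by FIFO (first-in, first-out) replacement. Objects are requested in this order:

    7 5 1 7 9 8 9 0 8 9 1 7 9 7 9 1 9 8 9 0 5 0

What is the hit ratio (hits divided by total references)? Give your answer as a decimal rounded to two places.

0.45

7 -> miss, frames {7}
5 -> miss, frames {7,5}
1 -> miss, frames {7,5,1}
7 -> hit
9 -> miss, evict 7, frames {5,1,9}
8 -> miss, evict 5, frames {1,9,8}
9 -> hit
0 -> miss, evict 1, frames {9,8,0}
8 -> hit
9 -> hit
1 -> miss, evict 9, frames {8,0,1}
7 -> miss, evict 8, frames {0,1,7}
9 -> miss, evict 0, frames {1,7,9}
7 -> hit
9 -> hit
1 -> hit
9 -> hit
8 -> miss, evict 1, frames {7,9,8}
9 -> hit
0 -> miss, evict 7, frames {9,8,0}
5 -> miss, evict 9, frames {8,0,5}
0 -> hit
Hits: 10 of 22 references → 10/22 = 0.4545.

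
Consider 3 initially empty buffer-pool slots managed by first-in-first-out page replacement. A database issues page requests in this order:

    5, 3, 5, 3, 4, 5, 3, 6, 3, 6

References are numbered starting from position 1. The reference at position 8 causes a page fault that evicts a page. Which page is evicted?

pos 1: 5 → miss, frames {5}
pos 2: 3 → miss, frames {5,3}
pos 3: 5 → hit
pos 4: 3 → hit
pos 5: 4 → miss, frames {5,3,4}
pos 6: 5 → hit
pos 7: 3 → hit
pos 8: 6 → miss, evict 5, frames {3,4,6}
At position 8, page 5 is evicted.

5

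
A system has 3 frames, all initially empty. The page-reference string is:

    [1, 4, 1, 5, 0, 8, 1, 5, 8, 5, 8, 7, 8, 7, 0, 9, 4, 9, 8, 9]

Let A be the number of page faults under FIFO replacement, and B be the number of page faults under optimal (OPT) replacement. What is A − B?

4

Under FIFO: F F . F F F F F . . . F F . F F F . F . → 13 faults.
Under OPT: F F . F F F . . . . . F . . F F F . . . → 9 faults.
A − B = 13 − 9 = 4.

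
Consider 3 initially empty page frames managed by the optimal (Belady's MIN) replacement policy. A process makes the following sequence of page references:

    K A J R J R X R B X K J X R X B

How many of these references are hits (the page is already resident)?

8

K → miss, frames [K]
A → miss, frames [K, A]
J → miss, frames [K, A, J]
R → miss, evict A, frames [K, J, R]
J → hit
R → hit
X → miss, evict J, frames [K, R, X]
R → hit
B → miss, evict R, frames [K, X, B]
X → hit
K → hit
J → miss, evict K, frames [X, B, J]
X → hit
R → miss, evict J, frames [X, B, R]
X → hit
B → hit
Hits: 8.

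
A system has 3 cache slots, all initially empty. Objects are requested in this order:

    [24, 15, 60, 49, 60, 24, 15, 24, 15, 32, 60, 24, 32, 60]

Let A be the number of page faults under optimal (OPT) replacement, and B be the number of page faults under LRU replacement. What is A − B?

-3

Under OPT: F F F F . . F . . F . . . . → 6 faults.
Under LRU: F F F F . F F . . F F F . . → 9 faults.
A − B = 6 − 9 = -3.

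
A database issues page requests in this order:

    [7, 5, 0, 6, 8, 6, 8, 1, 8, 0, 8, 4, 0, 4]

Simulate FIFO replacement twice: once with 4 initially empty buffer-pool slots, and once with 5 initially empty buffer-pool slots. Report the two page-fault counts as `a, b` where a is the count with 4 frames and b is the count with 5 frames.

4 frames: F F F F F . . F . . . F F . → 8 faults.
5 frames: F F F F F . . F . . . F . . → 7 faults.
7 < 8: adding a frame reduced faults, as is typical.

8, 7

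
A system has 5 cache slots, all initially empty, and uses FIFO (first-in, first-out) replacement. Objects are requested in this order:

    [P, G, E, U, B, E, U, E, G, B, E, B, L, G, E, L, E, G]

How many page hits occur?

12

P: miss, frames {P}
G: miss, frames {P,G}
E: miss, frames {P,G,E}
U: miss, frames {P,G,E,U}
B: miss, frames {P,G,E,U,B}
E: hit
U: hit
E: hit
G: hit
B: hit
E: hit
B: hit
L: miss, evict P, frames {G,E,U,B,L}
G: hit
E: hit
L: hit
E: hit
G: hit
Hits: 12.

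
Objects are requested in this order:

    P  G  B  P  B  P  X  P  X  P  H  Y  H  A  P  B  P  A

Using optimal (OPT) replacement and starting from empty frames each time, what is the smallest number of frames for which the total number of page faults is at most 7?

f=1: 18 faults
f=2: 10 faults
f=3: 8 faults
f=4: 7 faults
f=5: 7 faults
f=6: 7 faults
f=7: 7 faults
Smallest f with faults ≤ 7 is 4.

4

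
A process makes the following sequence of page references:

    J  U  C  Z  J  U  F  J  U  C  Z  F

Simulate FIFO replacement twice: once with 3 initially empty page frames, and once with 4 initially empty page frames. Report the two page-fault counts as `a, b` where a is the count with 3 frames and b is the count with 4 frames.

3 frames: F F F F F F F . . F F . → 9 faults.
4 frames: F F F F . . F F F F F F → 10 faults.
10 > 9: adding a frame increased faults — Belady's anomaly.

9, 10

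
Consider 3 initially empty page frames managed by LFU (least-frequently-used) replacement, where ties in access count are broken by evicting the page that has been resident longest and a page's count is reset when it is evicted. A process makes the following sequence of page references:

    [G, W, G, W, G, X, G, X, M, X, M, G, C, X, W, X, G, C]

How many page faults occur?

G → fault, frames (G)
W → fault, frames (G W)
G → hit
W → hit
G → hit
X → fault, frames (G W X)
G → hit
X → hit
M → fault, evict W, frames (G X M)
X → hit
M → hit
G → hit
C → fault, evict M, frames (G X C)
X → hit
W → fault, evict C, frames (G X W)
X → hit
G → hit
C → fault, evict W, frames (G X C)
Page faults: 7.

7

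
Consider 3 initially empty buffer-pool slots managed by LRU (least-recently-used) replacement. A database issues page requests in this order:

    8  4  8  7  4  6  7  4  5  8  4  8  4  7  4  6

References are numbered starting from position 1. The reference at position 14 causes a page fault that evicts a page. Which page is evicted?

pos 1: 8 -> fault, frames {8}
pos 2: 4 -> fault, frames {8,4}
pos 3: 8 -> hit
pos 4: 7 -> fault, frames {4,8,7}
pos 5: 4 -> hit
pos 6: 6 -> fault, evict 8, frames {7,4,6}
pos 7: 7 -> hit
pos 8: 4 -> hit
pos 9: 5 -> fault, evict 6, frames {7,4,5}
pos 10: 8 -> fault, evict 7, frames {4,5,8}
pos 11: 4 -> hit
pos 12: 8 -> hit
pos 13: 4 -> hit
pos 14: 7 -> fault, evict 5, frames {8,4,7}
At position 14, page 5 is evicted.

5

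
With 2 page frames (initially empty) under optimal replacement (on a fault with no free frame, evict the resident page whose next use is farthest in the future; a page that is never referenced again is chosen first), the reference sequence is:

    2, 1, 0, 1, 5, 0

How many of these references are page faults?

4

2 -> fault, frames (2)
1 -> fault, frames (2 1)
0 -> fault, evict 2, frames (1 0)
1 -> hit
5 -> fault, evict 1, frames (0 5)
0 -> hit
Page faults: 4.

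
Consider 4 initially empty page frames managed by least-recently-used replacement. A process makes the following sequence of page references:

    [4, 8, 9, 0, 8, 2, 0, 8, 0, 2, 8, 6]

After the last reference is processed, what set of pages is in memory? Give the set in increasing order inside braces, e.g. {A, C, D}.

4: fault, frames {4}
8: fault, frames {4,8}
9: fault, frames {4,8,9}
0: fault, frames {4,8,9,0}
8: hit
2: fault, evict 4, frames {9,0,8,2}
0: hit
8: hit
0: hit
2: hit
8: hit
6: fault, evict 9, frames {0,2,8,6}

{0, 2, 6, 8}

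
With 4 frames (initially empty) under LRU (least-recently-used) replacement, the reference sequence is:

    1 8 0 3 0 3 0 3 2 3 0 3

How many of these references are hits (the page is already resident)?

1: miss, frames [1]
8: miss, frames [1, 8]
0: miss, frames [1, 8, 0]
3: miss, frames [1, 8, 0, 3]
0: hit
3: hit
0: hit
3: hit
2: miss, evict 1, frames [8, 0, 3, 2]
3: hit
0: hit
3: hit
Hits: 7.

7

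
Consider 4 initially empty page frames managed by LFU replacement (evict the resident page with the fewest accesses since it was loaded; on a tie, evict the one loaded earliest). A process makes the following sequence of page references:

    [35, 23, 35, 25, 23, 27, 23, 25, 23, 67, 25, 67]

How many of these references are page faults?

5

35: fault, frames [35]
23: fault, frames [35, 23]
35: hit
25: fault, frames [35, 23, 25]
23: hit
27: fault, frames [35, 23, 25, 27]
23: hit
25: hit
23: hit
67: fault, evict 27, frames [35, 23, 25, 67]
25: hit
67: hit
Page faults: 5.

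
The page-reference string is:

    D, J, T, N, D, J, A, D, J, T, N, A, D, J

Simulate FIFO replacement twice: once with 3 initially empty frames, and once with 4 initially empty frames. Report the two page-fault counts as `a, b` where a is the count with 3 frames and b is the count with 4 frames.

3 frames: F F F F F F F . . F F . F F → 11 faults.
4 frames: F F F F . . F F F F F F F F → 12 faults.
12 > 11: adding a frame increased faults — Belady's anomaly.

11, 12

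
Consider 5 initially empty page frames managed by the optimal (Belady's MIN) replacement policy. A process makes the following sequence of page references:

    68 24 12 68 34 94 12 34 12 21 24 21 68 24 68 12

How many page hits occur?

68 → fault, frames [68]
24 → fault, frames [68, 24]
12 → fault, frames [68, 24, 12]
68 → hit
34 → fault, frames [68, 24, 12, 34]
94 → fault, frames [68, 24, 12, 34, 94]
12 → hit
34 → hit
12 → hit
21 → fault, evict 94, frames [68, 24, 12, 34, 21]
24 → hit
21 → hit
68 → hit
24 → hit
68 → hit
12 → hit
Hits: 10.

10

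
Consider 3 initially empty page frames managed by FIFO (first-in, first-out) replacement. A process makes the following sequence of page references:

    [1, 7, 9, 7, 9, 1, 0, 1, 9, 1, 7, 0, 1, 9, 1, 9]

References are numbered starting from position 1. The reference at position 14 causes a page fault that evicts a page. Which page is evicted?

pos 1: 1 → miss, frames (1)
pos 2: 7 → miss, frames (1 7)
pos 3: 9 → miss, frames (1 7 9)
pos 4: 7 → hit
pos 5: 9 → hit
pos 6: 1 → hit
pos 7: 0 → miss, evict 1, frames (7 9 0)
pos 8: 1 → miss, evict 7, frames (9 0 1)
pos 9: 9 → hit
pos 10: 1 → hit
pos 11: 7 → miss, evict 9, frames (0 1 7)
pos 12: 0 → hit
pos 13: 1 → hit
pos 14: 9 → miss, evict 0, frames (1 7 9)
At position 14, page 0 is evicted.

0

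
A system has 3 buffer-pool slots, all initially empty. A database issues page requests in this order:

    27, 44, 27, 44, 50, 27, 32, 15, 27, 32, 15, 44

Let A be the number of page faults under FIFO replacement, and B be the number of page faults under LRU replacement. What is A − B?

Under FIFO: F F . . F . F F F . . F → 7 faults.
Under LRU: F F . . F . F F . . . F → 6 faults.
A − B = 7 − 6 = 1.

1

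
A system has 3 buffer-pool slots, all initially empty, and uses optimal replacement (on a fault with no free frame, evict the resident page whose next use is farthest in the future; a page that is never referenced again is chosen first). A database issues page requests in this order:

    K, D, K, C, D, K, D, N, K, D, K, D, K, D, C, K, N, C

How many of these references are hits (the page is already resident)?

K: miss, frames (K)
D: miss, frames (K D)
K: hit
C: miss, frames (K D C)
D: hit
K: hit
D: hit
N: miss, evict C, frames (K D N)
K: hit
D: hit
K: hit
D: hit
K: hit
D: hit
C: miss, evict D, frames (K N C)
K: hit
N: hit
C: hit
Hits: 13.

13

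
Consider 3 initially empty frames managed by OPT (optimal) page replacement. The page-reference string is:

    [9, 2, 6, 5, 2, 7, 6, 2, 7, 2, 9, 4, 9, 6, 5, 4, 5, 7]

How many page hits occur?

9 → miss, frames (9)
2 → miss, frames (9 2)
6 → miss, frames (9 2 6)
5 → miss, evict 9, frames (2 6 5)
2 → hit
7 → miss, evict 5, frames (2 6 7)
6 → hit
2 → hit
7 → hit
2 → hit
9 → miss, evict 2, frames (6 7 9)
4 → miss, evict 7, frames (6 9 4)
9 → hit
6 → hit
5 → miss, evict 9, frames (6 4 5)
4 → hit
5 → hit
7 → miss, evict 5, frames (6 4 7)
Hits: 9.

9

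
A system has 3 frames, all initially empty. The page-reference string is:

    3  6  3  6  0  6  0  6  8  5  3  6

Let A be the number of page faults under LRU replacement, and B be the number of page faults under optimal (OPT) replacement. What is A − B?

2

Under LRU: F F . . F . . . F F F F → 7 faults.
Under OPT: F F . . F . . . F F . . → 5 faults.
A − B = 7 − 5 = 2.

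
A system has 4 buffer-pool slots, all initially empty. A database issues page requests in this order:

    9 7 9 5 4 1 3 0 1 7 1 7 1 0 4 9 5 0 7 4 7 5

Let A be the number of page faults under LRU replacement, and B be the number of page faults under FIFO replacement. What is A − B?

Under LRU: F F . F F F F F . F . . . . F F F . F F . . → 13 faults.
Under FIFO: F F . F F F F F . F . . . . F F F F F F . . → 14 faults.
A − B = 13 − 14 = -1.

-1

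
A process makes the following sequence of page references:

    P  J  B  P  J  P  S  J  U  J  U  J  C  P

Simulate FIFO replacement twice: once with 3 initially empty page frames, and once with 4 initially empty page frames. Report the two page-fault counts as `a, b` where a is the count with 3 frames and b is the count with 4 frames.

3 frames: F F F . . . F . F F . . F F → 8 faults.
4 frames: F F F . . . F . F . . . F F → 7 faults.
7 < 8: adding a frame reduced faults, as is typical.

8, 7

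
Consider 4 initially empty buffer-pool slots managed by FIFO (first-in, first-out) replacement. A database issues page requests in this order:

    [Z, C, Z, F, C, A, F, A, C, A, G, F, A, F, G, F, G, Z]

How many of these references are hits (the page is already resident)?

Z: miss, frames {Z}
C: miss, frames {Z,C}
Z: hit
F: miss, frames {Z,C,F}
C: hit
A: miss, frames {Z,C,F,A}
F: hit
A: hit
C: hit
A: hit
G: miss, evict Z, frames {C,F,A,G}
F: hit
A: hit
F: hit
G: hit
F: hit
G: hit
Z: miss, evict C, frames {F,A,G,Z}
Hits: 12.

12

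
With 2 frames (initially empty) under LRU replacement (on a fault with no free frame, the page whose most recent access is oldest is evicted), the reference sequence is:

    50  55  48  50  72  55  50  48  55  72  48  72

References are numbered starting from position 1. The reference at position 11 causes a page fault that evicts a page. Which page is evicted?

55

pos 1: 50 → fault, frames (50)
pos 2: 55 → fault, frames (50 55)
pos 3: 48 → fault, evict 50, frames (55 48)
pos 4: 50 → fault, evict 55, frames (48 50)
pos 5: 72 → fault, evict 48, frames (50 72)
pos 6: 55 → fault, evict 50, frames (72 55)
pos 7: 50 → fault, evict 72, frames (55 50)
pos 8: 48 → fault, evict 55, frames (50 48)
pos 9: 55 → fault, evict 50, frames (48 55)
pos 10: 72 → fault, evict 48, frames (55 72)
pos 11: 48 → fault, evict 55, frames (72 48)
At position 11, page 55 is evicted.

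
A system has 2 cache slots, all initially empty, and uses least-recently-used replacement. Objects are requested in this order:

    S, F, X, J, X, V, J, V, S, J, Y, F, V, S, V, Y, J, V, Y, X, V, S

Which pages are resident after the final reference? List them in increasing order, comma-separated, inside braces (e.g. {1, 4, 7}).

{S, V}

S → miss, frames (S)
F → miss, frames (S F)
X → miss, evict S, frames (F X)
J → miss, evict F, frames (X J)
X → hit
V → miss, evict J, frames (X V)
J → miss, evict X, frames (V J)
V → hit
S → miss, evict J, frames (V S)
J → miss, evict V, frames (S J)
Y → miss, evict S, frames (J Y)
F → miss, evict J, frames (Y F)
V → miss, evict Y, frames (F V)
S → miss, evict F, frames (V S)
V → hit
Y → miss, evict S, frames (V Y)
J → miss, evict V, frames (Y J)
V → miss, evict Y, frames (J V)
Y → miss, evict J, frames (V Y)
X → miss, evict V, frames (Y X)
V → miss, evict Y, frames (X V)
S → miss, evict X, frames (V S)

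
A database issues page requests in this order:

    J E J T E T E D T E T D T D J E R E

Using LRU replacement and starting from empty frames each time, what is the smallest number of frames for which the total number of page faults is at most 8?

3

f=1: 18 faults
f=2: 11 faults
f=3: 7 faults
f=4: 5 faults
f=5: 5 faults
Smallest f with faults ≤ 8 is 3.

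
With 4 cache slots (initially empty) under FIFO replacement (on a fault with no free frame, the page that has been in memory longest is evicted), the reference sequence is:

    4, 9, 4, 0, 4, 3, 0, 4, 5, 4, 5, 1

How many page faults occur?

4: miss, frames (4)
9: miss, frames (4 9)
4: hit
0: miss, frames (4 9 0)
4: hit
3: miss, frames (4 9 0 3)
0: hit
4: hit
5: miss, evict 4, frames (9 0 3 5)
4: miss, evict 9, frames (0 3 5 4)
5: hit
1: miss, evict 0, frames (3 5 4 1)
Page faults: 7.

7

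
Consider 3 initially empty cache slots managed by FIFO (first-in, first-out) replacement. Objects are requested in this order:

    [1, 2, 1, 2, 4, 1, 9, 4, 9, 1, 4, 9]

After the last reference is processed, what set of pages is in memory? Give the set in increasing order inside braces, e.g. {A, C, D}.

1 → fault, frames (1)
2 → fault, frames (1 2)
1 → hit
2 → hit
4 → fault, frames (1 2 4)
1 → hit
9 → fault, evict 1, frames (2 4 9)
4 → hit
9 → hit
1 → fault, evict 2, frames (4 9 1)
4 → hit
9 → hit

{1, 4, 9}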